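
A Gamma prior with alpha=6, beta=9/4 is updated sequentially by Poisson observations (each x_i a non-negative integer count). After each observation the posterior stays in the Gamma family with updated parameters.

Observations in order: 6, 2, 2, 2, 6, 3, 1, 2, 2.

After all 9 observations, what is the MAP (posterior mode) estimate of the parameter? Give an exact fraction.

obs 1: x=6 → posterior Gamma(12, 13/4)
obs 2: x=2 → posterior Gamma(14, 17/4)
obs 3: x=2 → posterior Gamma(16, 21/4)
obs 4: x=2 → posterior Gamma(18, 25/4)
obs 5: x=6 → posterior Gamma(24, 29/4)
obs 6: x=3 → posterior Gamma(27, 33/4)
obs 7: x=1 → posterior Gamma(28, 37/4)
obs 8: x=2 → posterior Gamma(30, 41/4)
obs 9: x=2 → posterior Gamma(32, 45/4)

124/45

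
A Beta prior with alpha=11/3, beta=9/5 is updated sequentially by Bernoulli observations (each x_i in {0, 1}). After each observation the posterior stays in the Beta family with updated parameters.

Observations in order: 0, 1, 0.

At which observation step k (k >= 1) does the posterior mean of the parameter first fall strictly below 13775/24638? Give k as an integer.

k = 3

obs 1: x=0 → posterior Beta(11/3, 14/5)
obs 2: x=1 → posterior Beta(14/3, 14/5)
obs 3: x=0 → posterior Beta(14/3, 19/5)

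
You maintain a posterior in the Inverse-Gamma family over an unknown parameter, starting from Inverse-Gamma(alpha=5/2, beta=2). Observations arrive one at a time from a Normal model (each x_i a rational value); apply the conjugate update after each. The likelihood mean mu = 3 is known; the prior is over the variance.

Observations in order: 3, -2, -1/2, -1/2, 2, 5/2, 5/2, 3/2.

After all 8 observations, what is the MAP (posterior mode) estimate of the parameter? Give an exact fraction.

obs 1: x=3 → posterior Inverse-Gamma(3, 2)
obs 2: x=-2 → posterior Inverse-Gamma(7/2, 29/2)
obs 3: x=-1/2 → posterior Inverse-Gamma(4, 165/8)
obs 4: x=-1/2 → posterior Inverse-Gamma(9/2, 107/4)
obs 5: x=2 → posterior Inverse-Gamma(5, 109/4)
obs 6: x=5/2 → posterior Inverse-Gamma(11/2, 219/8)
obs 7: x=5/2 → posterior Inverse-Gamma(6, 55/2)
obs 8: x=3/2 → posterior Inverse-Gamma(13/2, 229/8)

229/60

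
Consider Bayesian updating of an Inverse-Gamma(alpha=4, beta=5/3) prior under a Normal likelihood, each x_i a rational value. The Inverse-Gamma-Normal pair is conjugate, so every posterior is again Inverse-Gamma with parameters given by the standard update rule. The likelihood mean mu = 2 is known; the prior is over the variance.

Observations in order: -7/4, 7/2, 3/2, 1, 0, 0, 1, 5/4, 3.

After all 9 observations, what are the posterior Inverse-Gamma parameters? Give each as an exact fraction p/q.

obs 1: x=-7/4 → posterior Inverse-Gamma(9/2, 835/96)
obs 2: x=7/2 → posterior Inverse-Gamma(5, 943/96)
obs 3: x=3/2 → posterior Inverse-Gamma(11/2, 955/96)
obs 4: x=1 → posterior Inverse-Gamma(6, 1003/96)
obs 5: x=0 → posterior Inverse-Gamma(13/2, 1195/96)
obs 6: x=0 → posterior Inverse-Gamma(7, 1387/96)
obs 7: x=1 → posterior Inverse-Gamma(15/2, 1435/96)
obs 8: x=5/4 → posterior Inverse-Gamma(8, 731/48)
obs 9: x=3 → posterior Inverse-Gamma(17/2, 755/48)

alpha=17/2, beta=755/48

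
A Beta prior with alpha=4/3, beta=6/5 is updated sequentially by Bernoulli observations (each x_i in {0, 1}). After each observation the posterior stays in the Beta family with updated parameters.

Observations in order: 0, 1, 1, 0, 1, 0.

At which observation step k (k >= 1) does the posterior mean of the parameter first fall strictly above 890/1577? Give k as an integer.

obs 1: x=0 → posterior Beta(4/3, 11/5)
obs 2: x=1 → posterior Beta(7/3, 11/5)
obs 3: x=1 → posterior Beta(10/3, 11/5)
obs 4: x=0 → posterior Beta(10/3, 16/5)
obs 5: x=1 → posterior Beta(13/3, 16/5)
obs 6: x=0 → posterior Beta(13/3, 21/5)

k = 3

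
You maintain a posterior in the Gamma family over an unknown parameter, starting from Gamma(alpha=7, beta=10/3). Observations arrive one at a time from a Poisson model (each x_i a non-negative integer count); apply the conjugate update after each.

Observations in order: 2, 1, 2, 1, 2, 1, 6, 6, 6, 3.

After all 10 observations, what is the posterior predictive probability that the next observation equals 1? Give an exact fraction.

20967307183941224748810240000000000000000000000000000000000000/117978076721962612173940113690014607924988788154242895784412649

obs 1: x=2 → posterior Gamma(9, 13/3)
obs 2: x=1 → posterior Gamma(10, 16/3)
obs 3: x=2 → posterior Gamma(12, 19/3)
obs 4: x=1 → posterior Gamma(13, 22/3)
obs 5: x=2 → posterior Gamma(15, 25/3)
obs 6: x=1 → posterior Gamma(16, 28/3)
obs 7: x=6 → posterior Gamma(22, 31/3)
obs 8: x=6 → posterior Gamma(28, 34/3)
obs 9: x=6 → posterior Gamma(34, 37/3)
obs 10: x=3 → posterior Gamma(37, 40/3)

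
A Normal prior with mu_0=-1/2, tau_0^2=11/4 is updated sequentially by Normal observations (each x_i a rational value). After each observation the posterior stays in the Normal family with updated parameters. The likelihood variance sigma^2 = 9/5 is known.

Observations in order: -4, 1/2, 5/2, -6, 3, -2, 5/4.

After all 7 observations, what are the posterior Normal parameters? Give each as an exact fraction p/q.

mu_0=-1117/1684, tau_0^2=99/421

obs 1: x=-4 → posterior Normal(-34/13, 99/91)
obs 2: x=1/2 → posterior Normal(-421/292, 99/146)
obs 3: x=5/2 → posterior Normal(-73/201, 33/67)
obs 4: x=-6 → posterior Normal(-403/256, 99/256)
obs 5: x=3 → posterior Normal(-238/311, 99/311)
obs 6: x=-2 → posterior Normal(-58/61, 33/122)
obs 7: x=5/4 → posterior Normal(-1117/1684, 99/421)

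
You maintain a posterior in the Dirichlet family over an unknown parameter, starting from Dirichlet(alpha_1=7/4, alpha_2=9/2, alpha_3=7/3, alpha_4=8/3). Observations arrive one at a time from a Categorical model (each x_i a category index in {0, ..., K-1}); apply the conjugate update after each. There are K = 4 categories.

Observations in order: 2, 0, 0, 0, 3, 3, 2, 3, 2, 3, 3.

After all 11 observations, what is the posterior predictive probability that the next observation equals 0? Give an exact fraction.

obs 1: x=2 → posterior Dirichlet(7/4, 9/2, 10/3, 8/3)
obs 2: x=0 → posterior Dirichlet(11/4, 9/2, 10/3, 8/3)
obs 3: x=0 → posterior Dirichlet(15/4, 9/2, 10/3, 8/3)
obs 4: x=0 → posterior Dirichlet(19/4, 9/2, 10/3, 8/3)
obs 5: x=3 → posterior Dirichlet(19/4, 9/2, 10/3, 11/3)
obs 6: x=3 → posterior Dirichlet(19/4, 9/2, 10/3, 14/3)
obs 7: x=2 → posterior Dirichlet(19/4, 9/2, 13/3, 14/3)
obs 8: x=3 → posterior Dirichlet(19/4, 9/2, 13/3, 17/3)
obs 9: x=2 → posterior Dirichlet(19/4, 9/2, 16/3, 17/3)
obs 10: x=3 → posterior Dirichlet(19/4, 9/2, 16/3, 20/3)
obs 11: x=3 → posterior Dirichlet(19/4, 9/2, 16/3, 23/3)

19/89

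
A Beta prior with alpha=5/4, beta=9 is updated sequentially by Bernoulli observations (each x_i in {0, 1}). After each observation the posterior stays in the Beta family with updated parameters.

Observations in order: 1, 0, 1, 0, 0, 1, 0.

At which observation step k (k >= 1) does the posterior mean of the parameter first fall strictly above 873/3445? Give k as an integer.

obs 1: x=1 → posterior Beta(9/4, 9)
obs 2: x=0 → posterior Beta(9/4, 10)
obs 3: x=1 → posterior Beta(13/4, 10)
obs 4: x=0 → posterior Beta(13/4, 11)
obs 5: x=0 → posterior Beta(13/4, 12)
obs 6: x=1 → posterior Beta(17/4, 12)
obs 7: x=0 → posterior Beta(17/4, 13)

k = 6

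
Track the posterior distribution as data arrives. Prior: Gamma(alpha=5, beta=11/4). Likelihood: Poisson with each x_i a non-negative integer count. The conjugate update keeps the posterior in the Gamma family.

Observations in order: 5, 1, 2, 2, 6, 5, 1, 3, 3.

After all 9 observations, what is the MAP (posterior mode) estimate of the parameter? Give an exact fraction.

128/47

obs 1: x=5 → posterior Gamma(10, 15/4)
obs 2: x=1 → posterior Gamma(11, 19/4)
obs 3: x=2 → posterior Gamma(13, 23/4)
obs 4: x=2 → posterior Gamma(15, 27/4)
obs 5: x=6 → posterior Gamma(21, 31/4)
obs 6: x=5 → posterior Gamma(26, 35/4)
obs 7: x=1 → posterior Gamma(27, 39/4)
obs 8: x=3 → posterior Gamma(30, 43/4)
obs 9: x=3 → posterior Gamma(33, 47/4)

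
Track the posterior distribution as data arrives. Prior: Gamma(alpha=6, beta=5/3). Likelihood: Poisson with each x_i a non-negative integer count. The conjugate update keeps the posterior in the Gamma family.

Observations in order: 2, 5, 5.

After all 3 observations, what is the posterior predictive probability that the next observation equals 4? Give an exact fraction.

obs 1: x=2 → posterior Gamma(8, 8/3)
obs 2: x=5 → posterior Gamma(13, 11/3)
obs 3: x=5 → posterior Gamma(18, 14/3)

206944465338503533288488960/1174562876521148458974062689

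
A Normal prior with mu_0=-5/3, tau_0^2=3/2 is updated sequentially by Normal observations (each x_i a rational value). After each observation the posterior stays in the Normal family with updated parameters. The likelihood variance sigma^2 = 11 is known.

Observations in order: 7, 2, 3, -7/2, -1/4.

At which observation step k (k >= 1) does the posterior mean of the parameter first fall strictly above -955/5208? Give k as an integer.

k = 3

obs 1: x=7 → posterior Normal(-47/75, 33/25)
obs 2: x=2 → posterior Normal(-29/84, 33/28)
obs 3: x=3 → posterior Normal(-2/93, 33/31)
obs 4: x=-7/2 → posterior Normal(-67/204, 33/34)
obs 5: x=-1/4 → posterior Normal(-143/444, 33/37)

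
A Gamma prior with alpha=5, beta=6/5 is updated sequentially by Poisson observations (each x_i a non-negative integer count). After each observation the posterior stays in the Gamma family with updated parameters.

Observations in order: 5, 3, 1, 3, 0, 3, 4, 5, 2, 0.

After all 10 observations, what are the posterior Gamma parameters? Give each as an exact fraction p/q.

alpha=31, beta=56/5

obs 1: x=5 → posterior Gamma(10, 11/5)
obs 2: x=3 → posterior Gamma(13, 16/5)
obs 3: x=1 → posterior Gamma(14, 21/5)
obs 4: x=3 → posterior Gamma(17, 26/5)
obs 5: x=0 → posterior Gamma(17, 31/5)
obs 6: x=3 → posterior Gamma(20, 36/5)
obs 7: x=4 → posterior Gamma(24, 41/5)
obs 8: x=5 → posterior Gamma(29, 46/5)
obs 9: x=2 → posterior Gamma(31, 51/5)
obs 10: x=0 → posterior Gamma(31, 56/5)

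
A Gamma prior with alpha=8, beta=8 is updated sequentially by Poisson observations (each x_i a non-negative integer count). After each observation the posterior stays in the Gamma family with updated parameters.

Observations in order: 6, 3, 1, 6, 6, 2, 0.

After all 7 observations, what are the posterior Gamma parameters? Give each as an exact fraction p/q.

alpha=32, beta=15

obs 1: x=6 → posterior Gamma(14, 9)
obs 2: x=3 → posterior Gamma(17, 10)
obs 3: x=1 → posterior Gamma(18, 11)
obs 4: x=6 → posterior Gamma(24, 12)
obs 5: x=6 → posterior Gamma(30, 13)
obs 6: x=2 → posterior Gamma(32, 14)
obs 7: x=0 → posterior Gamma(32, 15)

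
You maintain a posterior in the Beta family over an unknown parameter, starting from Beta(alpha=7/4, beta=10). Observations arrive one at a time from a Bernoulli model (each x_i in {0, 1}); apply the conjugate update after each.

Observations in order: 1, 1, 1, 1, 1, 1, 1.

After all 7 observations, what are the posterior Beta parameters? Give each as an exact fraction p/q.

alpha=35/4, beta=10

obs 1: x=1 → posterior Beta(11/4, 10)
obs 2: x=1 → posterior Beta(15/4, 10)
obs 3: x=1 → posterior Beta(19/4, 10)
obs 4: x=1 → posterior Beta(23/4, 10)
obs 5: x=1 → posterior Beta(27/4, 10)
obs 6: x=1 → posterior Beta(31/4, 10)
obs 7: x=1 → posterior Beta(35/4, 10)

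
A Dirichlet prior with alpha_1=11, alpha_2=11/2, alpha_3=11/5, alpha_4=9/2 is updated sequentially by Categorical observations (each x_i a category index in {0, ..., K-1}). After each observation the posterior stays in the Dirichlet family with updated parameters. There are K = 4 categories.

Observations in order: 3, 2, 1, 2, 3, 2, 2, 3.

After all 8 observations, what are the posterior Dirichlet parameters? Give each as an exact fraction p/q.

alpha_1=11, alpha_2=13/2, alpha_3=31/5, alpha_4=15/2

obs 1: x=3 → posterior Dirichlet(11, 11/2, 11/5, 11/2)
obs 2: x=2 → posterior Dirichlet(11, 11/2, 16/5, 11/2)
obs 3: x=1 → posterior Dirichlet(11, 13/2, 16/5, 11/2)
obs 4: x=2 → posterior Dirichlet(11, 13/2, 21/5, 11/2)
obs 5: x=3 → posterior Dirichlet(11, 13/2, 21/5, 13/2)
obs 6: x=2 → posterior Dirichlet(11, 13/2, 26/5, 13/2)
obs 7: x=2 → posterior Dirichlet(11, 13/2, 31/5, 13/2)
obs 8: x=3 → posterior Dirichlet(11, 13/2, 31/5, 15/2)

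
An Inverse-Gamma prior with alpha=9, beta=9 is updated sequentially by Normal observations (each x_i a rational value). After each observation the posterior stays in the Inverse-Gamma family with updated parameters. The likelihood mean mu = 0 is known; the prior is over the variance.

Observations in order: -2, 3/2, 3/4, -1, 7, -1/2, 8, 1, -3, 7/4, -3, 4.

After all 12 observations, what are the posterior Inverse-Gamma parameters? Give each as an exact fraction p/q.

alpha=15, beta=1417/16

obs 1: x=-2 → posterior Inverse-Gamma(19/2, 11)
obs 2: x=3/2 → posterior Inverse-Gamma(10, 97/8)
obs 3: x=3/4 → posterior Inverse-Gamma(21/2, 397/32)
obs 4: x=-1 → posterior Inverse-Gamma(11, 413/32)
obs 5: x=7 → posterior Inverse-Gamma(23/2, 1197/32)
obs 6: x=-1/2 → posterior Inverse-Gamma(12, 1201/32)
obs 7: x=8 → posterior Inverse-Gamma(25/2, 2225/32)
obs 8: x=1 → posterior Inverse-Gamma(13, 2241/32)
obs 9: x=-3 → posterior Inverse-Gamma(27/2, 2385/32)
obs 10: x=7/4 → posterior Inverse-Gamma(14, 1217/16)
obs 11: x=-3 → posterior Inverse-Gamma(29/2, 1289/16)
obs 12: x=4 → posterior Inverse-Gamma(15, 1417/16)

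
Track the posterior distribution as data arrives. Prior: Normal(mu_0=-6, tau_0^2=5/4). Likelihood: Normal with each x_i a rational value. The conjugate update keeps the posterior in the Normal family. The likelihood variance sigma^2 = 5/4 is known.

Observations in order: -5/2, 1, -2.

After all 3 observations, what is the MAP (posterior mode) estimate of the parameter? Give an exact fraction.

-19/8

obs 1: x=-5/2 → posterior Normal(-17/4, 5/8)
obs 2: x=1 → posterior Normal(-5/2, 5/12)
obs 3: x=-2 → posterior Normal(-19/8, 5/16)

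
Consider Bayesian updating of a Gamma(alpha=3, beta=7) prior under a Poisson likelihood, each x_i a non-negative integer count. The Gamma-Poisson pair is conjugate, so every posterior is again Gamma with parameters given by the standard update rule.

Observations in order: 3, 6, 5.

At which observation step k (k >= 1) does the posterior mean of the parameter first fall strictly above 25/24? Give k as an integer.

k = 2

obs 1: x=3 → posterior Gamma(6, 8)
obs 2: x=6 → posterior Gamma(12, 9)
obs 3: x=5 → posterior Gamma(17, 10)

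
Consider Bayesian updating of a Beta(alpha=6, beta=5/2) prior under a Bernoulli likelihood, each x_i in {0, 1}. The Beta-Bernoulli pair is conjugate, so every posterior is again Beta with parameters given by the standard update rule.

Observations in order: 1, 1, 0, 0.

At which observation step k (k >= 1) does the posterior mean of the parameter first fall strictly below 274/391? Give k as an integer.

k = 3

obs 1: x=1 → posterior Beta(7, 5/2)
obs 2: x=1 → posterior Beta(8, 5/2)
obs 3: x=0 → posterior Beta(8, 7/2)
obs 4: x=0 → posterior Beta(8, 9/2)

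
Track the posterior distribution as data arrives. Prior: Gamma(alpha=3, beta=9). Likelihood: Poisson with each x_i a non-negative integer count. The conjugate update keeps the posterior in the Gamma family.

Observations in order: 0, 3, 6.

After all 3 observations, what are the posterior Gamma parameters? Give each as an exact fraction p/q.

obs 1: x=0 → posterior Gamma(3, 10)
obs 2: x=3 → posterior Gamma(6, 11)
obs 3: x=6 → posterior Gamma(12, 12)

alpha=12, beta=12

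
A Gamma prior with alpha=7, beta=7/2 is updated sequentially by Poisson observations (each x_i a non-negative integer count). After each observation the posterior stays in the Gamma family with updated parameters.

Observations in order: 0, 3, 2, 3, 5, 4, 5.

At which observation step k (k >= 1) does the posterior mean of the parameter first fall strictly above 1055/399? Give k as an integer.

obs 1: x=0 → posterior Gamma(7, 9/2)
obs 2: x=3 → posterior Gamma(10, 11/2)
obs 3: x=2 → posterior Gamma(12, 13/2)
obs 4: x=3 → posterior Gamma(15, 15/2)
obs 5: x=5 → posterior Gamma(20, 17/2)
obs 6: x=4 → posterior Gamma(24, 19/2)
obs 7: x=5 → posterior Gamma(29, 21/2)

k = 7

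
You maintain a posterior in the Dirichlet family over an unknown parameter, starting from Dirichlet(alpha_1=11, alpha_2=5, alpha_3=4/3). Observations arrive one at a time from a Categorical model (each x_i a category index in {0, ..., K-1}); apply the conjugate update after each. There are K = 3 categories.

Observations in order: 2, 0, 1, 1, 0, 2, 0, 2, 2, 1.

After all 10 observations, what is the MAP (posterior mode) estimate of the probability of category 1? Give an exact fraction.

obs 1: x=2 → posterior Dirichlet(11, 5, 7/3)
obs 2: x=0 → posterior Dirichlet(12, 5, 7/3)
obs 3: x=1 → posterior Dirichlet(12, 6, 7/3)
obs 4: x=1 → posterior Dirichlet(12, 7, 7/3)
obs 5: x=0 → posterior Dirichlet(13, 7, 7/3)
obs 6: x=2 → posterior Dirichlet(13, 7, 10/3)
obs 7: x=0 → posterior Dirichlet(14, 7, 10/3)
obs 8: x=2 → posterior Dirichlet(14, 7, 13/3)
obs 9: x=2 → posterior Dirichlet(14, 7, 16/3)
obs 10: x=1 → posterior Dirichlet(14, 8, 16/3)

21/73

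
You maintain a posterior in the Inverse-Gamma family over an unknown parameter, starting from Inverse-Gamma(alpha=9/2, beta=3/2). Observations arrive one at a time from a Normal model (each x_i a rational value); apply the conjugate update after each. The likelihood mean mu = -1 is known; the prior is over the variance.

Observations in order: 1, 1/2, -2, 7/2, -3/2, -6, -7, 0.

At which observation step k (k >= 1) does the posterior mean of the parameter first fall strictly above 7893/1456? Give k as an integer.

k = 7

obs 1: x=1 → posterior Inverse-Gamma(5, 7/2)
obs 2: x=1/2 → posterior Inverse-Gamma(11/2, 37/8)
obs 3: x=-2 → posterior Inverse-Gamma(6, 41/8)
obs 4: x=7/2 → posterior Inverse-Gamma(13/2, 61/4)
obs 5: x=-3/2 → posterior Inverse-Gamma(7, 123/8)
obs 6: x=-6 → posterior Inverse-Gamma(15/2, 223/8)
obs 7: x=-7 → posterior Inverse-Gamma(8, 367/8)
obs 8: x=0 → posterior Inverse-Gamma(17/2, 371/8)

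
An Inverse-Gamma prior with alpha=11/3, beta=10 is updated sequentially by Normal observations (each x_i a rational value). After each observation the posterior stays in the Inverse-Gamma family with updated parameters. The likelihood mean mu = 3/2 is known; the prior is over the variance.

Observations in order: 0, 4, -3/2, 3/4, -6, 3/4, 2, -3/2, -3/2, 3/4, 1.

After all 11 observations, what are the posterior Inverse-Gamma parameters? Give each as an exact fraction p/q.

alpha=55/6, beta=1823/32

obs 1: x=0 → posterior Inverse-Gamma(25/6, 89/8)
obs 2: x=4 → posterior Inverse-Gamma(14/3, 57/4)
obs 3: x=-3/2 → posterior Inverse-Gamma(31/6, 75/4)
obs 4: x=3/4 → posterior Inverse-Gamma(17/3, 609/32)
obs 5: x=-6 → posterior Inverse-Gamma(37/6, 1509/32)
obs 6: x=3/4 → posterior Inverse-Gamma(20/3, 759/16)
obs 7: x=2 → posterior Inverse-Gamma(43/6, 761/16)
obs 8: x=-3/2 → posterior Inverse-Gamma(23/3, 833/16)
obs 9: x=-3/2 → posterior Inverse-Gamma(49/6, 905/16)
obs 10: x=3/4 → posterior Inverse-Gamma(26/3, 1819/32)
obs 11: x=1 → posterior Inverse-Gamma(55/6, 1823/32)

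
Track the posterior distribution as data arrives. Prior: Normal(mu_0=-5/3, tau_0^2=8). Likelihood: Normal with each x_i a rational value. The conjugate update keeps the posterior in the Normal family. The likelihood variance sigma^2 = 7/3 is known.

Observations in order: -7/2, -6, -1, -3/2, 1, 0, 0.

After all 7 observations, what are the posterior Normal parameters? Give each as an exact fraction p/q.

obs 1: x=-7/2 → posterior Normal(-287/93, 56/31)
obs 2: x=-6 → posterior Normal(-719/165, 56/55)
obs 3: x=-1 → posterior Normal(-791/237, 56/79)
obs 4: x=-3/2 → posterior Normal(-899/309, 56/103)
obs 5: x=1 → posterior Normal(-827/381, 56/127)
obs 6: x=0 → posterior Normal(-827/453, 56/151)
obs 7: x=0 → posterior Normal(-827/525, 8/25)

mu_0=-827/525, tau_0^2=8/25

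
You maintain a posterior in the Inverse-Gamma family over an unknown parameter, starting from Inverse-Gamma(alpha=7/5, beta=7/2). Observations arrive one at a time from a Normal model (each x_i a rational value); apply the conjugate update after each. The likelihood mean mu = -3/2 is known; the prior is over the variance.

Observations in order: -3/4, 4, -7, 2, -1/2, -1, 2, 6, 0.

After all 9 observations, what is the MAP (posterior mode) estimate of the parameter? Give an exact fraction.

12185/1104

obs 1: x=-3/4 → posterior Inverse-Gamma(19/10, 121/32)
obs 2: x=4 → posterior Inverse-Gamma(12/5, 605/32)
obs 3: x=-7 → posterior Inverse-Gamma(29/10, 1089/32)
obs 4: x=2 → posterior Inverse-Gamma(17/5, 1285/32)
obs 5: x=-1/2 → posterior Inverse-Gamma(39/10, 1301/32)
obs 6: x=-1 → posterior Inverse-Gamma(22/5, 1305/32)
obs 7: x=2 → posterior Inverse-Gamma(49/10, 1501/32)
obs 8: x=6 → posterior Inverse-Gamma(27/5, 2401/32)
obs 9: x=0 → posterior Inverse-Gamma(59/10, 2437/32)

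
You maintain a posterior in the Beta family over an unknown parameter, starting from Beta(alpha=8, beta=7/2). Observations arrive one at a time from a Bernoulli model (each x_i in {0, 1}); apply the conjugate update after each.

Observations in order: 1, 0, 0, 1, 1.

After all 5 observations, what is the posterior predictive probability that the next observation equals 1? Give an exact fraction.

2/3

obs 1: x=1 → posterior Beta(9, 7/2)
obs 2: x=0 → posterior Beta(9, 9/2)
obs 3: x=0 → posterior Beta(9, 11/2)
obs 4: x=1 → posterior Beta(10, 11/2)
obs 5: x=1 → posterior Beta(11, 11/2)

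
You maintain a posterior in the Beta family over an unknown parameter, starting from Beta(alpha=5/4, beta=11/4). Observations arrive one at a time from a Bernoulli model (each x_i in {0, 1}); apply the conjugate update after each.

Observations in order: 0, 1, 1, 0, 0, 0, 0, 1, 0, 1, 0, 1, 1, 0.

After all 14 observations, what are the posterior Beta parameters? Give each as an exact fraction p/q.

alpha=29/4, beta=43/4

obs 1: x=0 → posterior Beta(5/4, 15/4)
obs 2: x=1 → posterior Beta(9/4, 15/4)
obs 3: x=1 → posterior Beta(13/4, 15/4)
obs 4: x=0 → posterior Beta(13/4, 19/4)
obs 5: x=0 → posterior Beta(13/4, 23/4)
obs 6: x=0 → posterior Beta(13/4, 27/4)
obs 7: x=0 → posterior Beta(13/4, 31/4)
obs 8: x=1 → posterior Beta(17/4, 31/4)
obs 9: x=0 → posterior Beta(17/4, 35/4)
obs 10: x=1 → posterior Beta(21/4, 35/4)
obs 11: x=0 → posterior Beta(21/4, 39/4)
obs 12: x=1 → posterior Beta(25/4, 39/4)
obs 13: x=1 → posterior Beta(29/4, 39/4)
obs 14: x=0 → posterior Beta(29/4, 43/4)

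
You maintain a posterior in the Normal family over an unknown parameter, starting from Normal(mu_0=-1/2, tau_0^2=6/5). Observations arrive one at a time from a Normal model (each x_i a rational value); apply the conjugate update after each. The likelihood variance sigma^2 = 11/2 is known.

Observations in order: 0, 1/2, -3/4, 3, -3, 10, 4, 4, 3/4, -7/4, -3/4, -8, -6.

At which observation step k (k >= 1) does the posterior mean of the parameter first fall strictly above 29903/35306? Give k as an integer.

k = 7

obs 1: x=0 → posterior Normal(-55/134, 66/67)
obs 2: x=1/2 → posterior Normal(-43/158, 66/79)
obs 3: x=-3/4 → posterior Normal(-61/182, 66/91)
obs 4: x=3 → posterior Normal(11/206, 66/103)
obs 5: x=-3 → posterior Normal(-61/230, 66/115)
obs 6: x=10 → posterior Normal(179/254, 66/127)
obs 7: x=4 → posterior Normal(275/278, 66/139)
obs 8: x=4 → posterior Normal(371/302, 66/151)
obs 9: x=3/4 → posterior Normal(389/326, 66/163)
obs 10: x=-7/4 → posterior Normal(347/350, 66/175)
obs 11: x=-3/4 → posterior Normal(329/374, 6/17)
obs 12: x=-8 → posterior Normal(137/398, 66/199)
obs 13: x=-6 → posterior Normal(-7/422, 66/211)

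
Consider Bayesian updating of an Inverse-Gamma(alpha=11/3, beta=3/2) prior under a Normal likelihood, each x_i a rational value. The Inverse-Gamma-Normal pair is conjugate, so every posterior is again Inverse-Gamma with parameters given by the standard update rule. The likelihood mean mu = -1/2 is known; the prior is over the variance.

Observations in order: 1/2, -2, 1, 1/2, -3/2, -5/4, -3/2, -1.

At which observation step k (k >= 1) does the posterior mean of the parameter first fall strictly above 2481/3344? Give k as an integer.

obs 1: x=1/2 → posterior Inverse-Gamma(25/6, 2)
obs 2: x=-2 → posterior Inverse-Gamma(14/3, 25/8)
obs 3: x=1 → posterior Inverse-Gamma(31/6, 17/4)
obs 4: x=1/2 → posterior Inverse-Gamma(17/3, 19/4)
obs 5: x=-3/2 → posterior Inverse-Gamma(37/6, 21/4)
obs 6: x=-5/4 → posterior Inverse-Gamma(20/3, 177/32)
obs 7: x=-3/2 → posterior Inverse-Gamma(43/6, 193/32)
obs 8: x=-1 → posterior Inverse-Gamma(23/3, 197/32)

k = 2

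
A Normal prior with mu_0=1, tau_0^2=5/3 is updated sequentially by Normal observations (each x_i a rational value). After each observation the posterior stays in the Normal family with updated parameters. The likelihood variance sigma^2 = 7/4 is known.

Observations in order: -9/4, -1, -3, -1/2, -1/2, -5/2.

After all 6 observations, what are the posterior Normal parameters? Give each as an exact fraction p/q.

mu_0=-58/47, tau_0^2=35/141

obs 1: x=-9/4 → posterior Normal(-24/41, 35/41)
obs 2: x=-1 → posterior Normal(-44/61, 35/61)
obs 3: x=-3 → posterior Normal(-104/81, 35/81)
obs 4: x=-1/2 → posterior Normal(-114/101, 35/101)
obs 5: x=-1/2 → posterior Normal(-124/121, 35/121)
obs 6: x=-5/2 → posterior Normal(-58/47, 35/141)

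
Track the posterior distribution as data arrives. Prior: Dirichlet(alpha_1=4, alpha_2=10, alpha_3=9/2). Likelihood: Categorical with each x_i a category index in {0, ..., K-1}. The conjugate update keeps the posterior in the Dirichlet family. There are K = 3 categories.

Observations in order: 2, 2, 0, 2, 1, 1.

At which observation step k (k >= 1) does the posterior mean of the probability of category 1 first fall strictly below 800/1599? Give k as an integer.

obs 1: x=2 → posterior Dirichlet(4, 10, 11/2)
obs 2: x=2 → posterior Dirichlet(4, 10, 13/2)
obs 3: x=0 → posterior Dirichlet(5, 10, 13/2)
obs 4: x=2 → posterior Dirichlet(5, 10, 15/2)
obs 5: x=1 → posterior Dirichlet(5, 11, 15/2)
obs 6: x=1 → posterior Dirichlet(5, 12, 15/2)

k = 2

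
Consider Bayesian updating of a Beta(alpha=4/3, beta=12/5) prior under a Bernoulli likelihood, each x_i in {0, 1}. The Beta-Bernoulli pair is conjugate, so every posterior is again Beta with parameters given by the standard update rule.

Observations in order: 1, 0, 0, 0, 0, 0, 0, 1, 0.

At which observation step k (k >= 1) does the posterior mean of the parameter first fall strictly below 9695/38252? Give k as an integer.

obs 1: x=1 → posterior Beta(7/3, 12/5)
obs 2: x=0 → posterior Beta(7/3, 17/5)
obs 3: x=0 → posterior Beta(7/3, 22/5)
obs 4: x=0 → posterior Beta(7/3, 27/5)
obs 5: x=0 → posterior Beta(7/3, 32/5)
obs 6: x=0 → posterior Beta(7/3, 37/5)
obs 7: x=0 → posterior Beta(7/3, 42/5)
obs 8: x=1 → posterior Beta(10/3, 42/5)
obs 9: x=0 → posterior Beta(10/3, 47/5)

k = 6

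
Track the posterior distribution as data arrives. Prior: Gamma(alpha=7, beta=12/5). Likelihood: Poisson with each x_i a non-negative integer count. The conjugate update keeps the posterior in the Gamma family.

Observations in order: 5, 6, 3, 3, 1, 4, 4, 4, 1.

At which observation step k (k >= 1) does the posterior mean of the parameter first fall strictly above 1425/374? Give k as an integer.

k = 2

obs 1: x=5 → posterior Gamma(12, 17/5)
obs 2: x=6 → posterior Gamma(18, 22/5)
obs 3: x=3 → posterior Gamma(21, 27/5)
obs 4: x=3 → posterior Gamma(24, 32/5)
obs 5: x=1 → posterior Gamma(25, 37/5)
obs 6: x=4 → posterior Gamma(29, 42/5)
obs 7: x=4 → posterior Gamma(33, 47/5)
obs 8: x=4 → posterior Gamma(37, 52/5)
obs 9: x=1 → posterior Gamma(38, 57/5)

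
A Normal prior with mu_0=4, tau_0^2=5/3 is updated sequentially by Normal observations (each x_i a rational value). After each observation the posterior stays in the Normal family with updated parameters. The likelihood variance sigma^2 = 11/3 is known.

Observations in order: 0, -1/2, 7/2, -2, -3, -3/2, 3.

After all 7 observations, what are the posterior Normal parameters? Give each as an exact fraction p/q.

mu_0=83/92, tau_0^2=55/138

obs 1: x=0 → posterior Normal(11/4, 55/48)
obs 2: x=-1/2 → posterior Normal(83/42, 55/63)
obs 3: x=7/2 → posterior Normal(59/26, 55/78)
obs 4: x=-2 → posterior Normal(49/31, 55/93)
obs 5: x=-3 → posterior Normal(17/18, 55/108)
obs 6: x=-3/2 → posterior Normal(53/82, 55/123)
obs 7: x=3 → posterior Normal(83/92, 55/138)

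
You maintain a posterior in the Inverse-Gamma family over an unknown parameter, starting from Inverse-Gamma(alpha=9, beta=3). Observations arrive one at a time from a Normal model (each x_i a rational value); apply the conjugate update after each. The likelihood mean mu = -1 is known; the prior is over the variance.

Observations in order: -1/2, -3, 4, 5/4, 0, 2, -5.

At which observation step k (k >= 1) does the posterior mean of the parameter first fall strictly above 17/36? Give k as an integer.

obs 1: x=-1/2 → posterior Inverse-Gamma(19/2, 25/8)
obs 2: x=-3 → posterior Inverse-Gamma(10, 41/8)
obs 3: x=4 → posterior Inverse-Gamma(21/2, 141/8)
obs 4: x=5/4 → posterior Inverse-Gamma(11, 645/32)
obs 5: x=0 → posterior Inverse-Gamma(23/2, 661/32)
obs 6: x=2 → posterior Inverse-Gamma(12, 805/32)
obs 7: x=-5 → posterior Inverse-Gamma(25/2, 1061/32)

k = 2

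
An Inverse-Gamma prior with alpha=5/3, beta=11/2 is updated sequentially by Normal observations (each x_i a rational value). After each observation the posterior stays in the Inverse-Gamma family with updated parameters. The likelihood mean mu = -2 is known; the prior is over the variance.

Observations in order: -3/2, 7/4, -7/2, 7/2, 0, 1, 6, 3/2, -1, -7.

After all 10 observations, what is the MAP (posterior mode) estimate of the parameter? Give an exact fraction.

8307/736

obs 1: x=-3/2 → posterior Inverse-Gamma(13/6, 45/8)
obs 2: x=7/4 → posterior Inverse-Gamma(8/3, 405/32)
obs 3: x=-7/2 → posterior Inverse-Gamma(19/6, 441/32)
obs 4: x=7/2 → posterior Inverse-Gamma(11/3, 925/32)
obs 5: x=0 → posterior Inverse-Gamma(25/6, 989/32)
obs 6: x=1 → posterior Inverse-Gamma(14/3, 1133/32)
obs 7: x=6 → posterior Inverse-Gamma(31/6, 2157/32)
obs 8: x=3/2 → posterior Inverse-Gamma(17/3, 2353/32)
obs 9: x=-1 → posterior Inverse-Gamma(37/6, 2369/32)
obs 10: x=-7 → posterior Inverse-Gamma(20/3, 2769/32)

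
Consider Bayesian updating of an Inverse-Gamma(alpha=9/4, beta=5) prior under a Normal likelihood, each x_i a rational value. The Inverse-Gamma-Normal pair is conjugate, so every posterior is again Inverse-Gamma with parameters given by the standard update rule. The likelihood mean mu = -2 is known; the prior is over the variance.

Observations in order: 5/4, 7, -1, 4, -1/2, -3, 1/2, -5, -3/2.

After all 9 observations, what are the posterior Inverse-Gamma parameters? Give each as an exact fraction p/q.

alpha=27/4, beta=2517/32

obs 1: x=5/4 → posterior Inverse-Gamma(11/4, 329/32)
obs 2: x=7 → posterior Inverse-Gamma(13/4, 1625/32)
obs 3: x=-1 → posterior Inverse-Gamma(15/4, 1641/32)
obs 4: x=4 → posterior Inverse-Gamma(17/4, 2217/32)
obs 5: x=-1/2 → posterior Inverse-Gamma(19/4, 2253/32)
obs 6: x=-3 → posterior Inverse-Gamma(21/4, 2269/32)
obs 7: x=1/2 → posterior Inverse-Gamma(23/4, 2369/32)
obs 8: x=-5 → posterior Inverse-Gamma(25/4, 2513/32)
obs 9: x=-3/2 → posterior Inverse-Gamma(27/4, 2517/32)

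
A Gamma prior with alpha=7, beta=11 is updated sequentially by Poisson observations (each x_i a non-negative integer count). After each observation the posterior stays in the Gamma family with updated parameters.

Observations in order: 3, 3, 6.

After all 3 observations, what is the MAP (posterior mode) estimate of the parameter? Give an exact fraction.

9/7

obs 1: x=3 → posterior Gamma(10, 12)
obs 2: x=3 → posterior Gamma(13, 13)
obs 3: x=6 → posterior Gamma(19, 14)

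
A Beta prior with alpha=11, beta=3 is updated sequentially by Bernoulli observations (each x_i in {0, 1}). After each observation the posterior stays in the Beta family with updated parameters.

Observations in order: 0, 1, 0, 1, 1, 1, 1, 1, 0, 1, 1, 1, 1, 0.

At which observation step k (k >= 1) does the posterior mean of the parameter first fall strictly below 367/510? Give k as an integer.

k = 3

obs 1: x=0 → posterior Beta(11, 4)
obs 2: x=1 → posterior Beta(12, 4)
obs 3: x=0 → posterior Beta(12, 5)
obs 4: x=1 → posterior Beta(13, 5)
obs 5: x=1 → posterior Beta(14, 5)
obs 6: x=1 → posterior Beta(15, 5)
obs 7: x=1 → posterior Beta(16, 5)
obs 8: x=1 → posterior Beta(17, 5)
obs 9: x=0 → posterior Beta(17, 6)
obs 10: x=1 → posterior Beta(18, 6)
obs 11: x=1 → posterior Beta(19, 6)
obs 12: x=1 → posterior Beta(20, 6)
obs 13: x=1 → posterior Beta(21, 6)
obs 14: x=0 → posterior Beta(21, 7)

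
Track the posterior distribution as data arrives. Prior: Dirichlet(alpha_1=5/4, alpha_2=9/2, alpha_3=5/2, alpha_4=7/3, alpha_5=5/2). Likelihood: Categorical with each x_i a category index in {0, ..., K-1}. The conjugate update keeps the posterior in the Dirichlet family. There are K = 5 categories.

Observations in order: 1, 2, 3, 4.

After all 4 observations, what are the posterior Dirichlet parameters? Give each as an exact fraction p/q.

obs 1: x=1 → posterior Dirichlet(5/4, 11/2, 5/2, 7/3, 5/2)
obs 2: x=2 → posterior Dirichlet(5/4, 11/2, 7/2, 7/3, 5/2)
obs 3: x=3 → posterior Dirichlet(5/4, 11/2, 7/2, 10/3, 5/2)
obs 4: x=4 → posterior Dirichlet(5/4, 11/2, 7/2, 10/3, 7/2)

alpha_1=5/4, alpha_2=11/2, alpha_3=7/2, alpha_4=10/3, alpha_5=7/2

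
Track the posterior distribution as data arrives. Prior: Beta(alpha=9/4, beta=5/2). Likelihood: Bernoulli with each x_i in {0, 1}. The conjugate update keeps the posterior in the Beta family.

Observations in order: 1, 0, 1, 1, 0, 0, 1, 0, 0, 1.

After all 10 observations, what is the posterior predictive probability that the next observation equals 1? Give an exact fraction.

29/59

obs 1: x=1 → posterior Beta(13/4, 5/2)
obs 2: x=0 → posterior Beta(13/4, 7/2)
obs 3: x=1 → posterior Beta(17/4, 7/2)
obs 4: x=1 → posterior Beta(21/4, 7/2)
obs 5: x=0 → posterior Beta(21/4, 9/2)
obs 6: x=0 → posterior Beta(21/4, 11/2)
obs 7: x=1 → posterior Beta(25/4, 11/2)
obs 8: x=0 → posterior Beta(25/4, 13/2)
obs 9: x=0 → posterior Beta(25/4, 15/2)
obs 10: x=1 → posterior Beta(29/4, 15/2)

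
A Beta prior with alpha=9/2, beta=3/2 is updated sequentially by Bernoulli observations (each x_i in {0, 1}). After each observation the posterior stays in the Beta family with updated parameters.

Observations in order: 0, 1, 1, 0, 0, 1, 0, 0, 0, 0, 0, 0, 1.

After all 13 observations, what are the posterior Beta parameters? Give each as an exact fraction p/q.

obs 1: x=0 → posterior Beta(9/2, 5/2)
obs 2: x=1 → posterior Beta(11/2, 5/2)
obs 3: x=1 → posterior Beta(13/2, 5/2)
obs 4: x=0 → posterior Beta(13/2, 7/2)
obs 5: x=0 → posterior Beta(13/2, 9/2)
obs 6: x=1 → posterior Beta(15/2, 9/2)
obs 7: x=0 → posterior Beta(15/2, 11/2)
obs 8: x=0 → posterior Beta(15/2, 13/2)
obs 9: x=0 → posterior Beta(15/2, 15/2)
obs 10: x=0 → posterior Beta(15/2, 17/2)
obs 11: x=0 → posterior Beta(15/2, 19/2)
obs 12: x=0 → posterior Beta(15/2, 21/2)
obs 13: x=1 → posterior Beta(17/2, 21/2)

alpha=17/2, beta=21/2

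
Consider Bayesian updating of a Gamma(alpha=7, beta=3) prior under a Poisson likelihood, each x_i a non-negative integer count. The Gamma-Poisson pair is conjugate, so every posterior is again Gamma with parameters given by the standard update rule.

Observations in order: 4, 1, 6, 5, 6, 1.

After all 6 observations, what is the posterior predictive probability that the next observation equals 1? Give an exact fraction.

127173474825648610542883299603/1000000000000000000000000000000

obs 1: x=4 → posterior Gamma(11, 4)
obs 2: x=1 → posterior Gamma(12, 5)
obs 3: x=6 → posterior Gamma(18, 6)
obs 4: x=5 → posterior Gamma(23, 7)
obs 5: x=6 → posterior Gamma(29, 8)
obs 6: x=1 → posterior Gamma(30, 9)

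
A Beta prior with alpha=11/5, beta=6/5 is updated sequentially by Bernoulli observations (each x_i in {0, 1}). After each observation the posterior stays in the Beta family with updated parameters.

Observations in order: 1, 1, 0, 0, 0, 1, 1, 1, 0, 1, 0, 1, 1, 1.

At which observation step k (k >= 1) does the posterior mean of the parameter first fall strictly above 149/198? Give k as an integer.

obs 1: x=1 → posterior Beta(16/5, 6/5)
obs 2: x=1 → posterior Beta(21/5, 6/5)
obs 3: x=0 → posterior Beta(21/5, 11/5)
obs 4: x=0 → posterior Beta(21/5, 16/5)
obs 5: x=0 → posterior Beta(21/5, 21/5)
obs 6: x=1 → posterior Beta(26/5, 21/5)
obs 7: x=1 → posterior Beta(31/5, 21/5)
obs 8: x=1 → posterior Beta(36/5, 21/5)
obs 9: x=0 → posterior Beta(36/5, 26/5)
obs 10: x=1 → posterior Beta(41/5, 26/5)
obs 11: x=0 → posterior Beta(41/5, 31/5)
obs 12: x=1 → posterior Beta(46/5, 31/5)
obs 13: x=1 → posterior Beta(51/5, 31/5)
obs 14: x=1 → posterior Beta(56/5, 31/5)

k = 2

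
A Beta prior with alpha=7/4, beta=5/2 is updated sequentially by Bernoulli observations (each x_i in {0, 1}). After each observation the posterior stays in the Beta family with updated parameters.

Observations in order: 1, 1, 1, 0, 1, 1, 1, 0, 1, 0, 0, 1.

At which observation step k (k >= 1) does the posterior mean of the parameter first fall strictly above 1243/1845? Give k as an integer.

k = 7

obs 1: x=1 → posterior Beta(11/4, 5/2)
obs 2: x=1 → posterior Beta(15/4, 5/2)
obs 3: x=1 → posterior Beta(19/4, 5/2)
obs 4: x=0 → posterior Beta(19/4, 7/2)
obs 5: x=1 → posterior Beta(23/4, 7/2)
obs 6: x=1 → posterior Beta(27/4, 7/2)
obs 7: x=1 → posterior Beta(31/4, 7/2)
obs 8: x=0 → posterior Beta(31/4, 9/2)
obs 9: x=1 → posterior Beta(35/4, 9/2)
obs 10: x=0 → posterior Beta(35/4, 11/2)
obs 11: x=0 → posterior Beta(35/4, 13/2)
obs 12: x=1 → posterior Beta(39/4, 13/2)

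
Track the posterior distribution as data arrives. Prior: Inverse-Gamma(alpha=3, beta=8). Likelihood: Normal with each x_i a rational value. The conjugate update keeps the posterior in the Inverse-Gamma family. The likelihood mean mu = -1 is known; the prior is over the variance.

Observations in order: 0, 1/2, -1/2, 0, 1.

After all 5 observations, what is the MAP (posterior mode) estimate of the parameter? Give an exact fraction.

49/26

obs 1: x=0 → posterior Inverse-Gamma(7/2, 17/2)
obs 2: x=1/2 → posterior Inverse-Gamma(4, 77/8)
obs 3: x=-1/2 → posterior Inverse-Gamma(9/2, 39/4)
obs 4: x=0 → posterior Inverse-Gamma(5, 41/4)
obs 5: x=1 → posterior Inverse-Gamma(11/2, 49/4)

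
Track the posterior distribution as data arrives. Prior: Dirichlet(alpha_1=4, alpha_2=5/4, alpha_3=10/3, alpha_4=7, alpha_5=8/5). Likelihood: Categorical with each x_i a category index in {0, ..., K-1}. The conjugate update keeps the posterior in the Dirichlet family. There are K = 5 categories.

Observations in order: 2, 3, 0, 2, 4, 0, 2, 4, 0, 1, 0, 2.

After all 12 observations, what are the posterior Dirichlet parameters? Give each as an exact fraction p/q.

obs 1: x=2 → posterior Dirichlet(4, 5/4, 13/3, 7, 8/5)
obs 2: x=3 → posterior Dirichlet(4, 5/4, 13/3, 8, 8/5)
obs 3: x=0 → posterior Dirichlet(5, 5/4, 13/3, 8, 8/5)
obs 4: x=2 → posterior Dirichlet(5, 5/4, 16/3, 8, 8/5)
obs 5: x=4 → posterior Dirichlet(5, 5/4, 16/3, 8, 13/5)
obs 6: x=0 → posterior Dirichlet(6, 5/4, 16/3, 8, 13/5)
obs 7: x=2 → posterior Dirichlet(6, 5/4, 19/3, 8, 13/5)
obs 8: x=4 → posterior Dirichlet(6, 5/4, 19/3, 8, 18/5)
obs 9: x=0 → posterior Dirichlet(7, 5/4, 19/3, 8, 18/5)
obs 10: x=1 → posterior Dirichlet(7, 9/4, 19/3, 8, 18/5)
obs 11: x=0 → posterior Dirichlet(8, 9/4, 19/3, 8, 18/5)
obs 12: x=2 → posterior Dirichlet(8, 9/4, 22/3, 8, 18/5)

alpha_1=8, alpha_2=9/4, alpha_3=22/3, alpha_4=8, alpha_5=18/5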